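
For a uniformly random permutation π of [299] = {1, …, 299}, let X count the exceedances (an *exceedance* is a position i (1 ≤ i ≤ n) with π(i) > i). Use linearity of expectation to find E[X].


Write X = Σ_{i=1}^{299} X_i, where X_i = 1_{π(i) > i}.
For each fixed i, π(i) is uniform over {1, …, 299} (marginal of a uniform permutation), so P[π(i) > i] = (n − i)/n. Summing: Σ_{i=1}^{299} (n − i)/n = (0 + 1 + … + 298)/299 = 299(299 − 1)/(2·299) = (299 − 1)/2.
Hence E[X] = Σ_{i=1}^{299} (299 − i)/299 = 149 ≈ 149.00000.

E[X] = 149 = 149.00000.


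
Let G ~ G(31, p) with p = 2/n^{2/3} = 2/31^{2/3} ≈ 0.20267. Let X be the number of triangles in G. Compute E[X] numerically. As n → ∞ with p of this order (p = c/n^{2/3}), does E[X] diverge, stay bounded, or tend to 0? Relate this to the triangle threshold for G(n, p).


Number of potential triangles: C(31, 3) = 4495.
Each occurs with probability p³ ≈ (0.20267)³ ≈ 8.32466181e-03.
By linearity: E[X] = C(31, 3)·p³ ≈ 4495 · 8.32466181e-03 ≈ 37.419355.
Since α = 2/3 < 1, p = c/n^{2/3} ≫ 1/n is above the triangle threshold p ~ 1/n. Asymptotically E[X] ~ (c³/6)·n^{3(1−α)} = (2³/6)·n^{1} → ∞; triangles are abundant w.h.p.

E[X] ≈ 37.419355; in regime p = Θ(1/n^{2/3}) E[X] diverges (above the triangle threshold p ~ 1/n).


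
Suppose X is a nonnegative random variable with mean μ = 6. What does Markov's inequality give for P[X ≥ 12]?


μ = E[X] = 6, a = 12.
Markov: P[X ≥ 12] ≤ μ/a = (6)/12 = 1/2.
Numerically: ≈ 0.50000.
(Since a = 12 > μ = 6.00000, the bound 1/2 is < 1 and informative.)

P[X ≥ 12] ≤ 1/2 ≈ 0.50000.


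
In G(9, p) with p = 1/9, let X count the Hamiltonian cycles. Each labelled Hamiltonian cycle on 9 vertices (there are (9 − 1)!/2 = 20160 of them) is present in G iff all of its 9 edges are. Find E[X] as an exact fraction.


K_9 has (9 − 1)!/2 = 20160 labelled Hamiltonian cycles.
For each such Hamiltonian cycle H, let X_H = 1 if all 9 edges of H are present in G. Then P[X_H = 1] = p^{9} = (1/9)^{9} = 1/387420489.
By linearity of expectation: E[X] = Σ_H E[X_H] = 20160 · p^{9} = 20160 · 1/387420489 = 2240/43046721.
Numerically: E[X] ≈ 5.204e-05.

E[X] = 20160 · (1/9)^{9} = 2240/43046721 ≈ 5.204e-05.


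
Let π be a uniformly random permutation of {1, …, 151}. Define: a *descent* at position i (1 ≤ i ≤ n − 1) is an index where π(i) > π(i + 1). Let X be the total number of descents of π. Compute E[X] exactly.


Write X = Σ X_I over i = 1, …, 150, with X_I the indicator of one descent.
There are 150 indicators.
For each fixed i, the pair (π(i), π(i+1)) is a uniformly random ordered pair of distinct values from {1, …, 151}; by symmetry P[π(i) > π(i+1)] = 1/2.
By linearity: E[X] = 150 · (1/2) = (151 − 1) · (1/2) = 75 ≈ 75.00000.

E[X] = 75 = 75.00000.


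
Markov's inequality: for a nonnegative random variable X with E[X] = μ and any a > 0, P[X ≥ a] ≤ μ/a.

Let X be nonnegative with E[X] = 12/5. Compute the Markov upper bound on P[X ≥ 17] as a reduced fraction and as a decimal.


μ = E[X] = 12/5, a = 17.
Markov: P[X ≥ 17] ≤ μ/a = (12/5)/17 = 12/85.
Numerically: ≈ 0.14118.
(Since a = 17 > μ = 2.40000, the bound 12/85 is < 1 and informative.)

P[X ≥ 17] ≤ 12/85 ≈ 0.14118.


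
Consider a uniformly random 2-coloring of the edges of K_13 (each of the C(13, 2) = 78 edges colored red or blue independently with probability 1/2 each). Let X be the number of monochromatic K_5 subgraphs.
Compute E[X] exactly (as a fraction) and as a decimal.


Let X = Σ_S X_S over the C(13, 5) = 1287 subsets S of size 5, where X_S = 1 if the K_5 on S is monochromatic.
For a fixed S, the K_5 on S has C(5, 2) = 10 edges. P[all 10 edges red] = (1/2)^10, and likewise for blue, so P[monochromatic] = 2·(1/2)^10 = 2^{1 − 10} = 1/512.
By linearity of expectation: E[X] = C(13, 5) · 2^{1 − 10} = 1287 · 1/512 = 1287/512.
Numerically: E[X] ≈ 2.51367.

E[X] = C(13,5)·2^(1−C(5,2)) = 1287/512 ≈ 2.51367.


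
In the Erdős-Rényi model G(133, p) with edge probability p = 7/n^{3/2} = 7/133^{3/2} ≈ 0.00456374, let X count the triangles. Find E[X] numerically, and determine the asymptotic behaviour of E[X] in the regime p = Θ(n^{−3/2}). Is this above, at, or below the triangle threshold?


Number of potential triangles: C(133, 3) = 383306.
Each occurs with probability p³ ≈ (0.00456374)³ ≈ 9.50521043e-08.
By linearity: E[X] = C(133, 3)·p³ ≈ 383306 · 9.50521043e-08 ≈ 0.036434.
Since α = 3/2 > 1, p = c/n^{3/2} = o(1/n) is below the triangle threshold p ~ 1/n. Asymptotically E[X] ~ (c³/6)·n^{3(1−α)} = (7³/6)·n^{-1.5} → 0, so by Markov's inequality G has no triangles w.h.p.

E[X] ≈ 0.036434; in regime p = Θ(1/n^{3/2}) E[X] tends to 0 (below the triangle threshold p ~ 1/n).


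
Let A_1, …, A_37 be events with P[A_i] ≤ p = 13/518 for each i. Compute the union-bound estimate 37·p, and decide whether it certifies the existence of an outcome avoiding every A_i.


Union bound: P[∪_{i=1}^{37} A_i] ≤ Σ_i P[A_i] ≤ 37·p = 37·(13/518) = 13/14.
Numerically: 13/14 ≈ 0.929.
Is 13/14 < 1? YES.
Since P[∪ A_i] ≤ 13/14 < 1, the complement has P[∩ A_i^c] ≥ 1 − 13/14 = 1/14 > 0, so some outcome avoids every A_i.

37·p = 13/14 ≈ 0.929; existence CERTIFIED by the union bound.


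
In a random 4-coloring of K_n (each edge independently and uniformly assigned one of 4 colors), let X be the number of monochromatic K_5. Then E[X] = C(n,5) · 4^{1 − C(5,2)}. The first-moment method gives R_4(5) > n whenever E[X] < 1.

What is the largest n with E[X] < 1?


We need C(n, 5) · 4^{1 − 10} < 1, i.e. C(n, 5) < 4^{10 − 1} = 262144.
Check values of n near the boundary:
  n = 29: C(29, 5) = 118755; 118755 < 262144? YES
  n = 30: C(30, 5) = 142506; 142506 < 262144? YES
  n = 31: C(31, 5) = 169911; 169911 < 262144? YES
  n = 32: C(32, 5) = 201376; 201376 < 262144? YES
  n = 33: C(33, 5) = 237336; 237336 < 262144? YES
  n = 34: C(34, 5) = 278256; 278256 < 262144? NO
  n = 35: C(35, 5) = 324632; 324632 < 262144? NO
  n = 36: C(36, 5) = 376992; 376992 < 262144? NO
The largest n with C(n, 5) < 262144 is n = 33 (where E[X] = 29667/32768 ≈ 0.905365). Hence R_4(5) > 33, i.e. R_4(5) ≥ 34.

Largest n = 33; hence R_4(5) > 33.


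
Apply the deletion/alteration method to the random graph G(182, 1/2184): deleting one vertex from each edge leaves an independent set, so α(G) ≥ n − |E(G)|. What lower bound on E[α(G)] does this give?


E[|E(G)|] = C(182, 2)·p = 16471 · (1/2184) = 181/24.
E[α(G)] ≥ n − E[|E(G)|] = 182 − 181/24 = 4187/24.
Numerically: ≈ 174.4583.
(This is only a lower bound; the true E[α(G)] may be larger.)

E[α(G)] ≥ 4187/24 ≈ 174.4583.


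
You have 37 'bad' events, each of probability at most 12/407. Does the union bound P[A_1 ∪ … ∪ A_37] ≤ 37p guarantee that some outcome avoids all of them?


Union bound: P[∪_{i=1}^{37} A_i] ≤ Σ_i P[A_i] ≤ 37·p = 37·(12/407) = 12/11.
Numerically: 12/11 ≈ 1.09091.
Is 12/11 < 1? NO.
Since the bound 12/11 is ≥ 1, the union bound is uninformative here; it does NOT by itself certify existence.

37·p = 12/11 ≈ 1.09091; existence NOT certified by the union bound.


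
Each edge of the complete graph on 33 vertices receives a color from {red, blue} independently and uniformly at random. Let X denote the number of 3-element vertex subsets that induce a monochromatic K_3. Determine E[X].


Let X = Σ_S X_S over the C(33, 3) = 5456 subsets S of size 3, where X_S = 1 if the K_3 on S is monochromatic.
For a fixed S, the K_3 on S has C(3, 2) = 3 edges. P[all 3 edges red] = (1/2)^3, and likewise for blue, so P[monochromatic] = 2·(1/2)^3 = 2^{1 − 3} = 1/4.
By linearity of expectation: E[X] = C(33, 3) · 2^{1 − 3} = 5456 · 1/4 = 1364.
Numerically: E[X] ≈ 1364.0000.

E[X] = C(33,3)·2^(1−C(3,2)) = 1364 ≈ 1364.0000.


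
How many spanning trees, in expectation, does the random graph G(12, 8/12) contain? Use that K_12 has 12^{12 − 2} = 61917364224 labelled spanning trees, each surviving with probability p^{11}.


K_12 has 12^{12 − 2} = 61917364224 labelled spanning trees.
For each such spanning tree H, let X_H = 1 if all 11 edges of H are present in G. Then P[X_H = 1] = p^{11} = (2/3)^{11} = 2048/177147.
By linearity: E[X] = Σ_H E[X_H] = 61917364224 · p^{11} = 61917364224 · 2048/177147 = 2147483648/3.
Numerically: E[X] ≈ 7.15828e+08.

E[X] = 61917364224 · (2/3)^{11} = 2147483648/3 ≈ 7.15828e+08.


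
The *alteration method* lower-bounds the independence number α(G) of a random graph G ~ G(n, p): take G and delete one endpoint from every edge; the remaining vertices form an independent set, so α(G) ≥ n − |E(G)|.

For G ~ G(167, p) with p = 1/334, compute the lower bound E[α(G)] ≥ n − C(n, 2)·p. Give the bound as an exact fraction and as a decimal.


E[|E(G)|] = C(167, 2)·p = 13861 · (1/334) = 83/2.
E[α(G)] ≥ n − E[|E(G)|] = 167 − 83/2 = 251/2.
Numerically: ≈ 125.500.
(This is only a lower bound; the true E[α(G)] may be larger.)

E[α(G)] ≥ 251/2 ≈ 125.500.


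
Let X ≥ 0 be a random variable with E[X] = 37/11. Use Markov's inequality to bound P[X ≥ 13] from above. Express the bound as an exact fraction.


μ = E[X] = 37/11, a = 13.
Markov: P[X ≥ 13] ≤ μ/a = (37/11)/13 = 37/143.
Numerically: ≈ 0.2587.
(Since a = 13 > μ = 3.3636, the bound 37/143 is < 1 and informative.)

P[X ≥ 13] ≤ 37/143 ≈ 0.2587.


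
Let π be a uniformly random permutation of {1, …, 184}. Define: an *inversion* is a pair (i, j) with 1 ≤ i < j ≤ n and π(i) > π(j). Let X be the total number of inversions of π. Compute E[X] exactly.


Write X = Σ X_I over the C(184, 2) = 16836 pairs i < j, with X_I the indicator of one inversion.
There are 16836 indicators.
For each fixed pair i < j, the values π(i) and π(j) are two distinct elements of {1, …, 184} in uniformly random order; by symmetry P[π(i) > π(j)] = 1/2.
By linearity: E[X] = 16836 · (1/2) = C(184, 2) · (1/2) = 16836/2 = 8418 ≈ 8418.000.

E[X] = 8418 = 8418.000.


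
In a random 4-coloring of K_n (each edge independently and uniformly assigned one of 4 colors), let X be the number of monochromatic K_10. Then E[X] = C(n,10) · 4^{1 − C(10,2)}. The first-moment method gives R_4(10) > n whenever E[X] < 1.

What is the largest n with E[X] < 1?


We need C(n, 10) · 4^{1 − 45} < 1, i.e. C(n, 10) < 4^{45 − 1} = 309485009821345068724781056.
Check values of n near the boundary:
  n = 2018: C(2018, 10) = 301820606687612220663963508; 301820606687612220663963508 < 309485009821345068724781056? YES
  n = 2019: C(2019, 10) = 303322949179835278009229628; 303322949179835278009229628 < 309485009821345068724781056? YES
  n = 2020: C(2020, 10) = 304832018578739931133653656; 304832018578739931133653656 < 309485009821345068724781056? YES
  n = 2021: C(2021, 10) = 306347841644770462864800616; 306347841644770462864800616 < 309485009821345068724781056? YES
  n = 2022: C(2022, 10) = 307870445231474093395937796; 307870445231474093395937796 < 309485009821345068724781056? YES
  n = 2023: C(2023, 10) = 309399856285778485315440716; 309399856285778485315440716 < 309485009821345068724781056? YES
  n = 2024: C(2024, 10) = 310936101848269937576192656; 310936101848269937576192656 < 309485009821345068724781056? NO
  n = 2025: C(2025, 10) = 312479209053472269772600560; 312479209053472269772600560 < 309485009821345068724781056? NO
The largest n with C(n, 10) < 309485009821345068724781056 is n = 2023 (where E[X] = 77349964071444621328860179/77371252455336267181195264 ≈ 0.99972). Hence R_4(10) > 2023, i.e. R_4(10) ≥ 2024.

Largest n = 2023; hence R_4(10) > 2023.


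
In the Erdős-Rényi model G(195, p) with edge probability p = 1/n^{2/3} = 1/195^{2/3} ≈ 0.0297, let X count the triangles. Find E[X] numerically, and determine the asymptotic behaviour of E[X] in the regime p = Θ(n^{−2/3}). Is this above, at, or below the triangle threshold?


Number of potential triangles: C(195, 3) = 1216865.
Each occurs with probability p³ ≈ (0.0297)³ ≈ 2.62985e-05.
By linearity: E[X] = C(195, 3)·p³ ≈ 1216865 · 2.62985e-05 ≈ 32.002.
Since α = 2/3 < 1, p = c/n^{2/3} ≫ 1/n is above the triangle threshold p ~ 1/n. Asymptotically E[X] ~ (c³/6)·n^{3(1−α)} = (1³/6)·n^{1} → ∞; triangles are abundant w.h.p.

E[X] ≈ 32.002; in regime p = Θ(1/n^{2/3}) E[X] diverges (above the triangle threshold p ~ 1/n).


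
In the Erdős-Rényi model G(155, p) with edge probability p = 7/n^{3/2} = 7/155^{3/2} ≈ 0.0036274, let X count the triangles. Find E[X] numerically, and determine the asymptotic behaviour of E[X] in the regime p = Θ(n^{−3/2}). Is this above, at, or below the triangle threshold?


Number of potential triangles: C(155, 3) = 608685.
Each occurs with probability p³ ≈ (0.0036274)³ ≈ 4.7731104e-08.
By linearity: E[X] = C(155, 3)·p³ ≈ 608685 · 4.7731104e-08 ≈ 0.02905.
Since α = 3/2 > 1, p = c/n^{3/2} = o(1/n) is below the triangle threshold p ~ 1/n. Asymptotically E[X] ~ (c³/6)·n^{3(1−α)} = (7³/6)·n^{-1.5} → 0, so by Markov's inequality G has no triangles w.h.p.

E[X] ≈ 0.02905; in regime p = Θ(1/n^{3/2}) E[X] tends to 0 (below the triangle threshold p ~ 1/n).


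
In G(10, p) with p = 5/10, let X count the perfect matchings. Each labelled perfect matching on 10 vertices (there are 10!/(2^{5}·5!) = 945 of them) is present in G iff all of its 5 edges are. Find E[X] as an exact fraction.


K_10 has 10!/(2^{5}·5!) = 945 labelled perfect matchings.
For each such perfect matching H, let X_H = 1 if all 5 edges of H are present in G. Then P[X_H = 1] = p^{5} = (1/2)^{5} = 1/32.
By linearity: E[X] = Σ_H E[X_H] = 945 · p^{5} = 945 · 1/32 = 945/32.
Numerically: E[X] ≈ 29.5.

E[X] = 945 · (1/2)^{5} = 945/32 ≈ 29.5.


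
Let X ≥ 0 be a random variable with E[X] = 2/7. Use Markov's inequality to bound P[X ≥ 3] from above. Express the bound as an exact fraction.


μ = E[X] = 2/7, a = 3.
Markov: P[X ≥ 3] ≤ μ/a = (2/7)/3 = 2/21.
Numerically: ≈ 0.09524.
(Since a = 3 > μ = 0.28571, the bound 2/21 is < 1 and informative.)

P[X ≥ 3] ≤ 2/21 ≈ 0.09524.


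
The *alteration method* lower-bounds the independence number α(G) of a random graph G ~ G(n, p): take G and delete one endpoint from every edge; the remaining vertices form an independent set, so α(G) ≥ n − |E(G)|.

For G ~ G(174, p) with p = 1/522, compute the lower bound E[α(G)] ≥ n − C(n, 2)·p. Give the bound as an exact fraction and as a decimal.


E[|E(G)|] = C(174, 2)·p = 15051 · (1/522) = 173/6.
E[α(G)] ≥ n − E[|E(G)|] = 174 − 173/6 = 871/6.
Numerically: ≈ 145.16667.
(This is only a lower bound; the true E[α(G)] may be larger.)

E[α(G)] ≥ 871/6 ≈ 145.16667.


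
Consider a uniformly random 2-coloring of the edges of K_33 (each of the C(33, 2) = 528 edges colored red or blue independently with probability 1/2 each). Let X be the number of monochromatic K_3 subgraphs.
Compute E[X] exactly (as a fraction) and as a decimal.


Let X = Σ_S X_S over the C(33, 3) = 5456 subsets S of size 3, where X_S = 1 if the K_3 on S is monochromatic.
For a fixed S, the K_3 on S has C(3, 2) = 3 edges. P[all 3 edges red] = (1/2)^3, and likewise for blue, so P[monochromatic] = 2·(1/2)^3 = 2^{1 − 3} = 1/4.
Summing: E[X] = C(33, 3) · 2^{1 − 3} = 5456 · 1/4 = 1364.
Numerically: E[X] ≈ 1364.0000.

E[X] = C(33,3)·2^(1−C(3,2)) = 1364 ≈ 1364.0000.


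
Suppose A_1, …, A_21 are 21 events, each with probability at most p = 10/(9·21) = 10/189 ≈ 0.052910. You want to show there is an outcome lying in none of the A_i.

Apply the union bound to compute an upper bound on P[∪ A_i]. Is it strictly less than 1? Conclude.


Union bound: P[∪_{i=1}^{21} A_i] ≤ Σ_i P[A_i] ≤ 21·p = 21·(10/189) = 10/9.
Numerically: 10/9 ≈ 1.111111.
Is 10/9 < 1? NO.
Since the bound 10/9 is ≥ 1, the union bound is uninformative here; it does NOT by itself certify existence.

21·p = 10/9 ≈ 1.111111; existence NOT certified by the union bound.


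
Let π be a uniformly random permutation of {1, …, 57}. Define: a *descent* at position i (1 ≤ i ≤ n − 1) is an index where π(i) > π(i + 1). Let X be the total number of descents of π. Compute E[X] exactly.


Write X = Σ X_I over i = 1, …, 56, with X_I the indicator of one descent.
There are 56 indicators.
For each fixed i, the pair (π(i), π(i+1)) is a uniformly random ordered pair of distinct values from {1, …, 57}; by symmetry P[π(i) > π(i+1)] = 1/2.
By linearity: E[X] = 56 · (1/2) = (57 − 1) · (1/2) = 28 ≈ 28.0000.

E[X] = 28 = 28.0000.


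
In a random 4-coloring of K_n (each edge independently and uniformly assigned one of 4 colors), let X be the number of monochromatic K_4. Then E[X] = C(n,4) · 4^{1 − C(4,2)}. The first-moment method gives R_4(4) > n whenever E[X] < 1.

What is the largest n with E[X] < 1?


We need C(n, 4) · 4^{1 − 6} < 1, i.e. C(n, 4) < 4^{6 − 1} = 1024.
Check values of n near the boundary:
  n = 11: C(11, 4) = 330; 330 < 1024? YES
  n = 12: C(12, 4) = 495; 495 < 1024? YES
  n = 13: C(13, 4) = 715; 715 < 1024? YES
  n = 14: C(14, 4) = 1001; 1001 < 1024? YES
  n = 15: C(15, 4) = 1365; 1365 < 1024? NO
  n = 16: C(16, 4) = 1820; 1820 < 1024? NO
  n = 17: C(17, 4) = 2380; 2380 < 1024? NO
The largest n with C(n, 4) < 1024 is n = 14 (where E[X] = 1001/1024 ≈ 0.9775). Hence R_4(4) > 14, i.e. R_4(4) ≥ 15.

Largest n = 14; hence R_4(4) > 14.


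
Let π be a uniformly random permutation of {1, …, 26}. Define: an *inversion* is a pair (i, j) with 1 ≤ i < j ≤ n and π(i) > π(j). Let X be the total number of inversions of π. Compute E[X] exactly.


Write X = Σ X_I over the C(26, 2) = 325 pairs i < j, with X_I the indicator of one inversion.
There are 325 indicators.
For each fixed pair i < j, the values π(i) and π(j) are two distinct elements of {1, …, 26} in uniformly random order; by symmetry P[π(i) > π(j)] = 1/2.
By linearity: E[X] = 325 · (1/2) = C(26, 2) · (1/2) = 325/2 = 325/2 ≈ 162.50000.

E[X] = 325/2 = 162.50000.


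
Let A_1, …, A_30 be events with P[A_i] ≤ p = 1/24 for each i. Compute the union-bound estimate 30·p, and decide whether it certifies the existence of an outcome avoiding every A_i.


Union bound: P[∪_{i=1}^{30} A_i] ≤ Σ_i P[A_i] ≤ 30·p = 30·(1/24) = 5/4.
Numerically: 5/4 ≈ 1.2500.
Is 5/4 < 1? NO.
Since the bound 5/4 is ≥ 1, the union bound is uninformative here; it does NOT by itself certify existence.

30·p = 5/4 ≈ 1.2500; existence NOT certified by the union bound.


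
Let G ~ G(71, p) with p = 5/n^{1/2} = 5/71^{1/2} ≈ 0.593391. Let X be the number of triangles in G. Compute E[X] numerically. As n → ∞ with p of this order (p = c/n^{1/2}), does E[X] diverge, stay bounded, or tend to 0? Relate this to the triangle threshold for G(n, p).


Number of potential triangles: C(71, 3) = 57155.
Each occurs with probability p³ ≈ (0.593391)³ ≈ 2.08940433e-01.
By linearity: E[X] = C(71, 3)·p³ ≈ 57155 · 2.08940433e-01 ≈ 11941.990436.
Since α = 1/2 < 1, p = c/n^{1/2} ≫ 1/n is above the triangle threshold p ~ 1/n. Asymptotically E[X] ~ (c³/6)·n^{3(1−α)} = (5³/6)·n^{1.5} → ∞; triangles are abundant w.h.p.

E[X] ≈ 11941.990436; in regime p = Θ(1/n^{1/2}) E[X] diverges (above the triangle threshold p ~ 1/n).


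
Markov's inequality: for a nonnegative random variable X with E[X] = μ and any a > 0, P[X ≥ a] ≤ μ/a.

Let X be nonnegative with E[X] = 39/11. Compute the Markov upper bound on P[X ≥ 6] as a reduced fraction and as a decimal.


μ = E[X] = 39/11, a = 6.
Markov: P[X ≥ 6] ≤ μ/a = (39/11)/6 = 13/22.
Numerically: ≈ 0.5909.
(Since a = 6 > μ = 3.5455, the bound 13/22 is < 1 and informative.)

P[X ≥ 6] ≤ 13/22 ≈ 0.5909.


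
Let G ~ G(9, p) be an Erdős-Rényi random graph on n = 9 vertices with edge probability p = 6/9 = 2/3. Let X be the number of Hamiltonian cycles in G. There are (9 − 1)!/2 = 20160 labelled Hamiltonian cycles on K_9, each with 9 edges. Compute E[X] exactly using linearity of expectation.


K_9 has (9 − 1)!/2 = 20160 labelled Hamiltonian cycles.
For each such Hamiltonian cycle H, let X_H = 1 if all 9 edges of H are present in G. Then P[X_H = 1] = p^{9} = (2/3)^{9} = 512/19683.
Summing the indicators: E[X] = Σ_H E[X_H] = 20160 · p^{9} = 20160 · 512/19683 = 1146880/2187.
Numerically: E[X] ≈ 524.

E[X] = 20160 · (2/3)^{9} = 1146880/2187 ≈ 524.


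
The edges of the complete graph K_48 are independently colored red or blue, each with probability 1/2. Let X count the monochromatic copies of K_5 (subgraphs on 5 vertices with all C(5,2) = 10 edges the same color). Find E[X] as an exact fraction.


Let X = Σ_S X_S over the C(48, 5) = 1712304 subsets S of size 5, where X_S = 1 if the K_5 on S is monochromatic.
For a fixed S, the K_5 on S has C(5, 2) = 10 edges. P[all 10 edges red] = (1/2)^10, and likewise for blue, so P[monochromatic] = 2·(1/2)^10 = 2^{1 − 10} = 1/512.
By linearity of expectation: E[X] = C(48, 5) · 2^{1 − 10} = 1712304 · 1/512 = 107019/32.
Numerically: E[X] ≈ 3344.3438.

E[X] = C(48,5)·2^(1−C(5,2)) = 107019/32 ≈ 3344.3438.


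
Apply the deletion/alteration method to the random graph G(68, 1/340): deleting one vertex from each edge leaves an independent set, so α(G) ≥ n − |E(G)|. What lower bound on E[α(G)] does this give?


E[|E(G)|] = C(68, 2)·p = 2278 · (1/340) = 67/10.
E[α(G)] ≥ n − E[|E(G)|] = 68 − 67/10 = 613/10.
Numerically: ≈ 61.3000.
(This is only a lower bound; the true E[α(G)] may be larger.)

E[α(G)] ≥ 613/10 ≈ 61.3000.


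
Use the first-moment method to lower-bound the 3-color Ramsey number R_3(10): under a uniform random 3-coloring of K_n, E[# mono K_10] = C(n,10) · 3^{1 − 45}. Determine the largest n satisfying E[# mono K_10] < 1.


We need C(n, 10) · 3^{1 − 45} < 1, i.e. C(n, 10) < 3^{45 − 1} = 984770902183611232881.
Check values of n near the boundary:
  n = 571: C(571, 10) = 937951290893172842001; 937951290893172842001 < 984770902183611232881? YES
  n = 572: C(572, 10) = 954640815642161682606; 954640815642161682606 < 984770902183611232881? YES
  n = 573: C(573, 10) = 971597135635805762226; 971597135635805762226 < 984770902183611232881? YES
  n = 574: C(574, 10) = 988824035203816502691; 988824035203816502691 < 984770902183611232881? NO
  n = 575: C(575, 10) = 1006325345561406175305; 1006325345561406175305 < 984770902183611232881? NO
The largest n with C(n, 10) < 984770902183611232881 is n = 573 (where E[X] = 35985079097622435638/36472996377170786403 ≈ 0.9866225). Hence R_3(10) > 573, i.e. R_3(10) ≥ 574.

Largest n = 573; hence R_3(10) > 573.


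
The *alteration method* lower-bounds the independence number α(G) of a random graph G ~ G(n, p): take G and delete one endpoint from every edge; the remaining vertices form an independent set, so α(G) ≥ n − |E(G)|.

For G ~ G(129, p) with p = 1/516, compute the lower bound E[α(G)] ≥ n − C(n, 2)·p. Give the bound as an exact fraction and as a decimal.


E[|E(G)|] = C(129, 2)·p = 8256 · (1/516) = 16.
E[α(G)] ≥ n − E[|E(G)|] = 129 − 16 = 113.
Numerically: ≈ 113.000.
(This is only a lower bound; the true E[α(G)] may be larger.)

E[α(G)] ≥ 113 ≈ 113.000.


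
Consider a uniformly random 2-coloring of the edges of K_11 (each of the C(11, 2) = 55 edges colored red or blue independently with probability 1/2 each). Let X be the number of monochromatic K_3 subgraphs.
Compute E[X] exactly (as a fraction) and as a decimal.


Let X = Σ_S X_S over the C(11, 3) = 165 subsets S of size 3, where X_S = 1 if the K_3 on S is monochromatic.
For a fixed S, the K_3 on S has C(3, 2) = 3 edges. P[all 3 edges red] = (1/2)^3, and likewise for blue, so P[monochromatic] = 2·(1/2)^3 = 2^{1 − 3} = 1/4.
By linearity: E[X] = C(11, 3) · 2^{1 − 3} = 165 · 1/4 = 165/4.
Numerically: E[X] ≈ 41.250.

E[X] = C(11,3)·2^(1−C(3,2)) = 165/4 ≈ 41.250.


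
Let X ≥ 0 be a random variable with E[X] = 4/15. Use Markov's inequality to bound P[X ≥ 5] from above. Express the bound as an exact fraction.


μ = E[X] = 4/15, a = 5.
Markov: P[X ≥ 5] ≤ μ/a = (4/15)/5 = 4/75.
Numerically: ≈ 0.053333.
(Since a = 5 > μ = 0.266667, the bound 4/75 is < 1 and informative.)

P[X ≥ 5] ≤ 4/75 ≈ 0.053333.


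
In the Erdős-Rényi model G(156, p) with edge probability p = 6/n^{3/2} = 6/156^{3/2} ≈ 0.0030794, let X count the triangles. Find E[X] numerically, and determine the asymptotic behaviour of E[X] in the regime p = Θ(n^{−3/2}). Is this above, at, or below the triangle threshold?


Number of potential triangles: C(156, 3) = 620620.
Each occurs with probability p³ ≈ (0.0030794)³ ≈ 2.9200686e-08.
By linearity: E[X] = C(156, 3)·p³ ≈ 620620 · 2.9200686e-08 ≈ 0.01812.
Since α = 3/2 > 1, p = c/n^{3/2} = o(1/n) is below the triangle threshold p ~ 1/n. Asymptotically E[X] ~ (c³/6)·n^{3(1−α)} = (6³/6)·n^{-1.5} → 0, so by Markov's inequality G has no triangles w.h.p.

E[X] ≈ 0.01812; in regime p = Θ(1/n^{3/2}) E[X] tends to 0 (below the triangle threshold p ~ 1/n).


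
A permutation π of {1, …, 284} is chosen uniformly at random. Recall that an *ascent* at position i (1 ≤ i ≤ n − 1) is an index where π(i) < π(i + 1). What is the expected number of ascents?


Write X = Σ X_I over i = 1, …, 283, with X_I the indicator of one ascent.
There are 283 indicators.
For each fixed i, the pair (π(i), π(i+1)) is a uniformly random ordered pair of distinct values from {1, …, 284}; by symmetry P[π(i) < π(i+1)] = 1/2.
By linearity: E[X] = 283 · (1/2) = (284 − 1) · (1/2) = 283/2 ≈ 141.5000.

E[X] = 283/2 = 141.5000.


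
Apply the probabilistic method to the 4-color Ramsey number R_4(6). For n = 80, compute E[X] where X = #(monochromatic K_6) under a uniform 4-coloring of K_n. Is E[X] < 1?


E[X] = C(80, 6) · 4^{1 − 15} = 300500200 · 4^{−14} = 300500200/268435456.
As a reduced fraction: E[X] = 37562525/33554432 ≈ 1.119.
Is E[X] < 1? NO.
Since E[X] ≥ 1, the first-moment bound is inconclusive at n = 80; it does NOT by itself certify R_4(6) > 80.

E[X] = 37562525/33554432 ≈ 1.119; E[X] ≥ 1; first-moment method inconclusive here.


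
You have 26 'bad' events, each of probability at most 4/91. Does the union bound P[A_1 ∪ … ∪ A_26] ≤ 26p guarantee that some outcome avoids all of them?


Union bound: P[∪_{i=1}^{26} A_i] ≤ Σ_i P[A_i] ≤ 26·p = 26·(4/91) = 8/7.
Numerically: 8/7 ≈ 1.14286.
Is 8/7 < 1? NO.
Since the bound 8/7 is ≥ 1, the union bound is uninformative here; it does NOT by itself certify existence.

26·p = 8/7 ≈ 1.14286; existence NOT certified by the union bound.


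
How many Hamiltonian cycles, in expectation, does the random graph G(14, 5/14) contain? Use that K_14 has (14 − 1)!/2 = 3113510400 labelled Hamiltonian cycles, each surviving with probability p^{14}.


K_14 has (14 − 1)!/2 = 3113510400 labelled Hamiltonian cycles.
For each such Hamiltonian cycle H, let X_H = 1 if all 14 edges of H are present in G. Then P[X_H = 1] = p^{14} = (5/14)^{14} = 6103515625/11112006825558016.
Summing the indicators: E[X] = Σ_H E[X_H] = 3113510400 · p^{14} = 3113510400 · 6103515625/11112006825558016 = 5302276611328125/3100448333024.
Numerically: E[X] ≈ 1.71e+03.

E[X] = 3113510400 · (5/14)^{14} = 5302276611328125/3100448333024 ≈ 1.71e+03.


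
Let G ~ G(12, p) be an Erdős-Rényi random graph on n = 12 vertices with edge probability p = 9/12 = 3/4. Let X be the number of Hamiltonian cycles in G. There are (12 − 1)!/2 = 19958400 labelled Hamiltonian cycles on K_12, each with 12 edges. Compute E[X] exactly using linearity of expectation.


K_12 has (12 − 1)!/2 = 19958400 labelled Hamiltonian cycles.
For each such Hamiltonian cycle H, let X_H = 1 if all 12 edges of H are present in G. Then P[X_H = 1] = p^{12} = (3/4)^{12} = 531441/16777216.
By linearity: E[X] = Σ_H E[X_H] = 19958400 · p^{12} = 19958400 · 531441/16777216 = 82864937925/131072.
Numerically: E[X] ≈ 6.322e+05.

E[X] = 19958400 · (3/4)^{12} = 82864937925/131072 ≈ 6.322e+05.


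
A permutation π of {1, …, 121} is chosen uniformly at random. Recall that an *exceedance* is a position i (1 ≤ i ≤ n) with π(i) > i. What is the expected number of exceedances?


Write X = Σ_{i=1}^{121} X_i, where X_i = 1_{π(i) > i}.
For each fixed i, π(i) is uniform over {1, …, 121} (marginal of a uniform permutation), so P[π(i) > i] = (n − i)/n. Summing: Σ_{i=1}^{121} (n − i)/n = (0 + 1 + … + 120)/121 = 121(121 − 1)/(2·121) = (121 − 1)/2.
Hence E[X] = Σ_{i=1}^{121} (121 − i)/121 = 60 ≈ 60.000000.

E[X] = 60 = 60.000000.


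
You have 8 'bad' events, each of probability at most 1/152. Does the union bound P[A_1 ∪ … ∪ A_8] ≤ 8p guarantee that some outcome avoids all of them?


Union bound: P[∪_{i=1}^{8} A_i] ≤ Σ_i P[A_i] ≤ 8·p = 8·(1/152) = 1/19.
Numerically: 1/19 ≈ 0.053.
Is 1/19 < 1? YES.
Since P[∪ A_i] ≤ 1/19 < 1, the complement has P[∩ A_i^c] ≥ 1 − 1/19 = 18/19 > 0, so some outcome avoids every A_i.

8·p = 1/19 ≈ 0.053; existence CERTIFIED by the union bound.


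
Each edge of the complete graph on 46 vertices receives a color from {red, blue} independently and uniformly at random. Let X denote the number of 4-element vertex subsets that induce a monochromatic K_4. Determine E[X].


Let X = Σ_S X_S over the C(46, 4) = 163185 subsets S of size 4, where X_S = 1 if the K_4 on S is monochromatic.
For a fixed S, the K_4 on S has C(4, 2) = 6 edges. P[all 6 edges red] = (1/2)^6, and likewise for blue, so P[monochromatic] = 2·(1/2)^6 = 2^{1 − 6} = 1/32.
Summing: E[X] = C(46, 4) · 2^{1 − 6} = 163185 · 1/32 = 163185/32.
Numerically: E[X] ≈ 5099.531250.

E[X] = C(46,4)·2^(1−C(4,2)) = 163185/32 ≈ 5099.531250.


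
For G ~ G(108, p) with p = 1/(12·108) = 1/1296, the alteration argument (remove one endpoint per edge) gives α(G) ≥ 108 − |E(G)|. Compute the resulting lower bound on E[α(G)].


E[|E(G)|] = C(108, 2)·p = 5778 · (1/1296) = 107/24.
E[α(G)] ≥ n − E[|E(G)|] = 108 − 107/24 = 2485/24.
Numerically: ≈ 103.542.
(This is only a lower bound; the true E[α(G)] may be larger.)

E[α(G)] ≥ 2485/24 ≈ 103.542.


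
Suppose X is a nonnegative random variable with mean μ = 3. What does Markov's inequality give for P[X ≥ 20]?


μ = E[X] = 3, a = 20.
Markov: P[X ≥ 20] ≤ μ/a = (3)/20 = 3/20.
Numerically: ≈ 0.1500.
(Since a = 20 > μ = 3.0000, the bound 3/20 is < 1 and informative.)

P[X ≥ 20] ≤ 3/20 ≈ 0.1500.


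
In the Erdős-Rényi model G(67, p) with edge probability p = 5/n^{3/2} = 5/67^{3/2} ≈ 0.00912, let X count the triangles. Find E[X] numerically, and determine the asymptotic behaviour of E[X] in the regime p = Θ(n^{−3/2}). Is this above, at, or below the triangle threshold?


Number of potential triangles: C(67, 3) = 47905.
Each occurs with probability p³ ≈ (0.00912)³ ≈ 7.57833e-07.
By linearity: E[X] = C(67, 3)·p³ ≈ 47905 · 7.57833e-07 ≈ 0.036.
Since α = 3/2 > 1, p = c/n^{3/2} = o(1/n) is below the triangle threshold p ~ 1/n. Asymptotically E[X] ~ (c³/6)·n^{3(1−α)} = (5³/6)·n^{-1.5} → 0, so by Markov's inequality G has no triangles w.h.p.

E[X] ≈ 0.036; in regime p = Θ(1/n^{3/2}) E[X] tends to 0 (below the triangle threshold p ~ 1/n).


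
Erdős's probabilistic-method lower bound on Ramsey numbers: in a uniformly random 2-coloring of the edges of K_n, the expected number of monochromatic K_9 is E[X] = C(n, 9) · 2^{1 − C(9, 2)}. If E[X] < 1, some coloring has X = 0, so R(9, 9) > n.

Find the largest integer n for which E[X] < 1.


We need C(n, 9) · 2^{1 − 36} < 1, i.e. C(n, 9) < 2^{36 − 1} = 34359738368.
Check values of n near the boundary:
  n = 63: C(63, 9) = 23667689815; 23667689815 < 34359738368? YES
  n = 64: C(64, 9) = 27540584512; 27540584512 < 34359738368? YES
  n = 65: C(65, 9) = 31966749880; 31966749880 < 34359738368? YES
  n = 66: C(66, 9) = 37014131440; 37014131440 < 34359738368? NO
  n = 67: C(67, 9) = 42757703560; 42757703560 < 34359738368? NO
  n = 68: C(68, 9) = 49280065120; 49280065120 < 34359738368? NO
The largest n with C(n, 9) < 34359738368 is n = 65 (where E[X] = 3995843735/4294967296 ≈ 0.93035). Hence R(9, 9) > 65, i.e. R(9, 9) ≥ 66.

Largest n = 65; hence R(9, 9) > 65.


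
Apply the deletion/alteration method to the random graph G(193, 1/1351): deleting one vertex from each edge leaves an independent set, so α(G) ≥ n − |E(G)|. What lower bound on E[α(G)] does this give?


E[|E(G)|] = C(193, 2)·p = 18528 · (1/1351) = 96/7.
E[α(G)] ≥ n − E[|E(G)|] = 193 − 96/7 = 1255/7.
Numerically: ≈ 179.285714.
(This is only a lower bound; the true E[α(G)] may be larger.)

E[α(G)] ≥ 1255/7 ≈ 179.285714.


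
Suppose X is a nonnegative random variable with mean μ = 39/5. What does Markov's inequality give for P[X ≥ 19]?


μ = E[X] = 39/5, a = 19.
Markov: P[X ≥ 19] ≤ μ/a = (39/5)/19 = 39/95.
Numerically: ≈ 0.4105.
(Since a = 19 > μ = 7.8000, the bound 39/95 is < 1 and informative.)

P[X ≥ 19] ≤ 39/95 ≈ 0.4105.


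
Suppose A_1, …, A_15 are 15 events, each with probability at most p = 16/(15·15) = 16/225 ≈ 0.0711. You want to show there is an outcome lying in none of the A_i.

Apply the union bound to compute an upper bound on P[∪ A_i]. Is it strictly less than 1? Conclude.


Union bound: P[∪_{i=1}^{15} A_i] ≤ Σ_i P[A_i] ≤ 15·p = 15·(16/225) = 16/15.
Numerically: 16/15 ≈ 1.0667.
Is 16/15 < 1? NO.
Since the bound 16/15 is ≥ 1, the union bound is uninformative here; it does NOT by itself certify existence.

15·p = 16/15 ≈ 1.0667; existence NOT certified by the union bound.


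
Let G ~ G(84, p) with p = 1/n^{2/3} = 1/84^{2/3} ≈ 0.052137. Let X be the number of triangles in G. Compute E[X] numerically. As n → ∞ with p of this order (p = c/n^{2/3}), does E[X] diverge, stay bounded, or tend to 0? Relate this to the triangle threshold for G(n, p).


Number of potential triangles: C(84, 3) = 95284.
Each occurs with probability p³ ≈ (0.052137)³ ≈ 1.4172336e-04.
By linearity: E[X] = C(84, 3)·p³ ≈ 95284 · 1.4172336e-04 ≈ 13.50397.
Since α = 2/3 < 1, p = c/n^{2/3} ≫ 1/n is above the triangle threshold p ~ 1/n. Asymptotically E[X] ~ (c³/6)·n^{3(1−α)} = (1³/6)·n^{1} → ∞; triangles are abundant w.h.p.

E[X] ≈ 13.50397; in regime p = Θ(1/n^{2/3}) E[X] diverges (above the triangle threshold p ~ 1/n).


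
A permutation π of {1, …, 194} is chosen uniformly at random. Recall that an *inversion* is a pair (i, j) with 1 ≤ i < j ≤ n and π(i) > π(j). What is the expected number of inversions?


Write X = Σ X_I over the C(194, 2) = 18721 pairs i < j, with X_I the indicator of one inversion.
There are 18721 indicators.
For each fixed pair i < j, the values π(i) and π(j) are two distinct elements of {1, …, 194} in uniformly random order; by symmetry P[π(i) > π(j)] = 1/2.
By linearity: E[X] = 18721 · (1/2) = C(194, 2) · (1/2) = 18721/2 = 18721/2 ≈ 9360.500000.

E[X] = 18721/2 = 9360.500000.


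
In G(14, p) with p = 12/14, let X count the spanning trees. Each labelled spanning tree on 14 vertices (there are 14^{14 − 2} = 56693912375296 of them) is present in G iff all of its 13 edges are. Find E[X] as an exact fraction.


K_14 has 14^{14 − 2} = 56693912375296 labelled spanning trees.
For each such spanning tree H, let X_H = 1 if all 13 edges of H are present in G. Then P[X_H = 1] = p^{13} = (6/7)^{13} = 13060694016/96889010407.
By linearity: E[X] = Σ_H E[X_H] = 56693912375296 · p^{13} = 56693912375296 · 13060694016/96889010407 = 53496602689536/7.
Numerically: E[X] ≈ 7.64e+12.

E[X] = 56693912375296 · (6/7)^{13} = 53496602689536/7 ≈ 7.64e+12.


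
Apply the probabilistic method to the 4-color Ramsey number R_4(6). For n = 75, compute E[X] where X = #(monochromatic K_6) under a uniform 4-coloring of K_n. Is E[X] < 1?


E[X] = C(75, 6) · 4^{1 − 15} = 201359550 · 4^{−14} = 201359550/268435456.
As a reduced fraction: E[X] = 100679775/134217728 ≈ 0.75012.
Is E[X] < 1? YES.
Since E[X] < 1, there exists a 4-coloring of K_{75} with no monochromatic K_6; hence R_4(6) > 75.

E[X] = 100679775/134217728 ≈ 0.75012; E[X] < 1, so R_4(6) > 75.


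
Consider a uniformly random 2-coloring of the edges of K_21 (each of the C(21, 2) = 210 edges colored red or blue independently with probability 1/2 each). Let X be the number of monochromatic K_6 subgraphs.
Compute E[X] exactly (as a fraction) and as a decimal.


Let X = Σ_S X_S over the C(21, 6) = 54264 subsets S of size 6, where X_S = 1 if the K_6 on S is monochromatic.
For a fixed S, the K_6 on S has C(6, 2) = 15 edges. P[all 15 edges red] = (1/2)^15, and likewise for blue, so P[monochromatic] = 2·(1/2)^15 = 2^{1 − 15} = 1/16384.
By linearity of expectation: E[X] = C(21, 6) · 2^{1 − 15} = 54264 · 1/16384 = 6783/2048.
Numerically: E[X] ≈ 3.31201.

E[X] = C(21,6)·2^(1−C(6,2)) = 6783/2048 ≈ 3.31201.


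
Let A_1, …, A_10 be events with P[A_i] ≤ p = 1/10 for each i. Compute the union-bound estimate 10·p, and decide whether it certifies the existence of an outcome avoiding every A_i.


Union bound: P[∪_{i=1}^{10} A_i] ≤ Σ_i P[A_i] ≤ 10·p = 10·(1/10) = 1.
Numerically: 1 ≈ 1.000.
Is 1 < 1? NO.
Since the bound 1 is ≥ 1, the union bound is uninformative here; it does NOT by itself certify existence.

10·p = 1 ≈ 1.000; existence NOT certified by the union bound.


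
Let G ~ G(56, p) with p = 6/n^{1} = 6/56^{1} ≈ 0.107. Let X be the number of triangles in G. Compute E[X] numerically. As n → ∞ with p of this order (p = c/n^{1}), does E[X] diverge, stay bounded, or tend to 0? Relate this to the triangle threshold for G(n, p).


Number of potential triangles: C(56, 3) = 27720.
Each occurs with probability p³ ≈ (0.107)³ ≈ 1.22996e-03.
By linearity: E[X] = C(56, 3)·p³ ≈ 27720 · 1.22996e-03 ≈ 34.094.
Here α = 1, so p = 6/n is exactly at the triangle threshold p ~ 1/n. Asymptotically E[X] → c³/6 = 6³/6 = 36 ≈ 36.000, a bounded constant. In this regime the triangle count is asymptotically Poisson(c³/6).

E[X] ≈ 34.094; in regime p = Θ(1/n^{1}) E[X] stays bounded (at the triangle threshold p ~ 1/n).


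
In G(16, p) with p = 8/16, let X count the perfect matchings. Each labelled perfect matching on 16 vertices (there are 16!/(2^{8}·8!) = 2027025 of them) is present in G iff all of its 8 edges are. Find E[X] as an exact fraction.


K_16 has 16!/(2^{8}·8!) = 2027025 labelled perfect matchings.
For each such perfect matching H, let X_H = 1 if all 8 edges of H are present in G. Then P[X_H = 1] = p^{8} = (1/2)^{8} = 1/256.
By linearity: E[X] = Σ_H E[X_H] = 2027025 · p^{8} = 2027025 · 1/256 = 2027025/256.
Numerically: E[X] ≈ 7918.07.

E[X] = 2027025 · (1/2)^{8} = 2027025/256 ≈ 7918.07.


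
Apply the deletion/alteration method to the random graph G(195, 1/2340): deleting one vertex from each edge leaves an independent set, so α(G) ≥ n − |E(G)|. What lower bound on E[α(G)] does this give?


E[|E(G)|] = C(195, 2)·p = 18915 · (1/2340) = 97/12.
E[α(G)] ≥ n − E[|E(G)|] = 195 − 97/12 = 2243/12.
Numerically: ≈ 186.91667.
(This is only a lower bound; the true E[α(G)] may be larger.)

E[α(G)] ≥ 2243/12 ≈ 186.91667.


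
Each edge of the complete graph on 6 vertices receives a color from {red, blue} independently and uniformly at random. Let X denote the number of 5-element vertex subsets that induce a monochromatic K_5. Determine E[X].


Let X = Σ_S X_S over the C(6, 5) = 6 subsets S of size 5, where X_S = 1 if the K_5 on S is monochromatic.
For a fixed S, the K_5 on S has C(5, 2) = 10 edges. P[all 10 edges red] = (1/2)^10, and likewise for blue, so P[monochromatic] = 2·(1/2)^10 = 2^{1 − 10} = 1/512.
Summing: E[X] = C(6, 5) · 2^{1 − 10} = 6 · 1/512 = 3/256.
Numerically: E[X] ≈ 0.012.

E[X] = C(6,5)·2^(1−C(5,2)) = 3/256 ≈ 0.012.


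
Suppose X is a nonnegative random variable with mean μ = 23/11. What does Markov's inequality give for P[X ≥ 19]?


μ = E[X] = 23/11, a = 19.
Markov: P[X ≥ 19] ≤ μ/a = (23/11)/19 = 23/209.
Numerically: ≈ 0.1100.
(Since a = 19 > μ = 2.0909, the bound 23/209 is < 1 and informative.)

P[X ≥ 19] ≤ 23/209 ≈ 0.1100.
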